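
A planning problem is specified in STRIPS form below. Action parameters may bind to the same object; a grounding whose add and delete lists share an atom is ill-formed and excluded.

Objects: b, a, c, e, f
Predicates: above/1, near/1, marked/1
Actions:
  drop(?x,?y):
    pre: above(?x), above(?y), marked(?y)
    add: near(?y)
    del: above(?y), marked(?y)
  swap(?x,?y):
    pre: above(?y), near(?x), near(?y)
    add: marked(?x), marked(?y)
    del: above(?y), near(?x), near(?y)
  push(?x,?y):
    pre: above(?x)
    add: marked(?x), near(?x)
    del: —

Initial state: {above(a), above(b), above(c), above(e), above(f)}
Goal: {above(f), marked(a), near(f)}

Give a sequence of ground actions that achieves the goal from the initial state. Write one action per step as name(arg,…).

1. push(a,b)  →  {above(a), above(b), above(c), above(e), above(f), marked(a), near(a)}
2. push(f,b)  →  {above(a), above(b), above(c), above(e), above(f), marked(a), marked(f), near(a), near(f)}

push(a,b); push(f,b)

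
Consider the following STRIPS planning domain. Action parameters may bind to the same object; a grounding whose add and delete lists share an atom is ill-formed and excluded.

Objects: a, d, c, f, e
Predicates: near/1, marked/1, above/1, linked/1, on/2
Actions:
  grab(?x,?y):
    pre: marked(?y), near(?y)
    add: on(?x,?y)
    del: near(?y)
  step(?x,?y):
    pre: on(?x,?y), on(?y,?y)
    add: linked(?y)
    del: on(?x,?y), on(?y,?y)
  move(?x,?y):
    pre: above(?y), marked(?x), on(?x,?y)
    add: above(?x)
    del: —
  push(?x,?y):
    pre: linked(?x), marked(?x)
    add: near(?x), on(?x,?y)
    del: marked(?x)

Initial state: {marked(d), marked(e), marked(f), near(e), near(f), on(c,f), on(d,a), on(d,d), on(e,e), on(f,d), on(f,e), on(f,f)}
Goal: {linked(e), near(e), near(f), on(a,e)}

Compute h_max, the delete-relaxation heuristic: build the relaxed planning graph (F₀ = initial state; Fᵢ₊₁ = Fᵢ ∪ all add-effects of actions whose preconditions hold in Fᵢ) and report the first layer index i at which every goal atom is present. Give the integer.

F0 = init (12 atoms)
F1 = F0 ∪ {linked(d), linked(e), linked(f), on(a,e), on(a,f), on(c,e), on(d,e), on(d,f), on(e,f)}  (21 atoms)
goal ⊆ F1  ⇒  h_max = 1

1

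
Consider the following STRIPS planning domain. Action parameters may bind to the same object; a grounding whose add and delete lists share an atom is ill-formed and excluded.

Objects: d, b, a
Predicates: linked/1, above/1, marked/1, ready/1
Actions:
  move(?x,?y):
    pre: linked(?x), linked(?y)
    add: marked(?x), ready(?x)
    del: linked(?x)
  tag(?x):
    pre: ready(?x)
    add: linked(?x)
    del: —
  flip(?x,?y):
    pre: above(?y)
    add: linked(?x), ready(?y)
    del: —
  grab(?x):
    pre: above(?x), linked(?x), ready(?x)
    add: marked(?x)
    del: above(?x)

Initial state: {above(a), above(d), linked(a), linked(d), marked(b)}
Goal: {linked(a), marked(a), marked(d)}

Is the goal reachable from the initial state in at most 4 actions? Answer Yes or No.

Yes

1. move(d,d)  →  {above(a), above(d), linked(a), marked(b), marked(d), ready(d)}
2. move(a,a)  →  {above(a), above(d), marked(a), marked(b), marked(d), ready(a), ready(d)}
3. tag(a)  →  {above(a), above(d), linked(a), marked(a), marked(b), marked(d), ready(a), ready(d)}
optimal plan length = 3; 3 ≤ 4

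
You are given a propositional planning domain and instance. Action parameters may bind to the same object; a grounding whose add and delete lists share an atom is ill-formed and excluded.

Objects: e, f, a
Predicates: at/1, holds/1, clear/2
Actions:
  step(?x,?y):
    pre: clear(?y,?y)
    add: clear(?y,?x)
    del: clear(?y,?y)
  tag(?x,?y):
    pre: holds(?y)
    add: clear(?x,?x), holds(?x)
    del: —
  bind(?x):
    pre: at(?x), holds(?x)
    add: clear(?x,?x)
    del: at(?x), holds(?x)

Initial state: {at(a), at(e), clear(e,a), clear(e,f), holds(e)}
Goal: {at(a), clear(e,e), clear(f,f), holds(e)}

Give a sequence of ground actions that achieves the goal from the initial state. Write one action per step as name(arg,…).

1. tag(e,e)  →  {at(a), at(e), clear(e,a), clear(e,e), clear(e,f), holds(e)}
2. tag(f,e)  →  {at(a), at(e), clear(e,a), clear(e,e), clear(e,f), clear(f,f), holds(e), holds(f)}

tag(e,e); tag(f,e)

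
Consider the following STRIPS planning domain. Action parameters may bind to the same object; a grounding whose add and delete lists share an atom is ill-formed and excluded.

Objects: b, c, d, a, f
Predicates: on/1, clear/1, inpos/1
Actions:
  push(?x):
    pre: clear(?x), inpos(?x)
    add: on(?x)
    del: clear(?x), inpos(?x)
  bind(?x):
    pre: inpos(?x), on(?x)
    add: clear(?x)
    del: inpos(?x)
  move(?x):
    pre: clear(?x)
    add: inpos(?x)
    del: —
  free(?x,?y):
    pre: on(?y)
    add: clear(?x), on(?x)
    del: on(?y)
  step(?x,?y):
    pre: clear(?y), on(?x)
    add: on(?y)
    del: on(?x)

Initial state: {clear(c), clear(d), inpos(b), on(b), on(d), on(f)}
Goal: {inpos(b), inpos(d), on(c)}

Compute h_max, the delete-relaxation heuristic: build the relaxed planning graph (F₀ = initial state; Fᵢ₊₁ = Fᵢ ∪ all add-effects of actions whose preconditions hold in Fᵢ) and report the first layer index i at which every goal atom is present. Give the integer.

F0 = init (6 atoms)
F1 = F0 ∪ {clear(a), clear(b), clear(f), inpos(c), inpos(d), on(a), on(c)}  (13 atoms)
goal ⊆ F1  ⇒  h_max = 1

1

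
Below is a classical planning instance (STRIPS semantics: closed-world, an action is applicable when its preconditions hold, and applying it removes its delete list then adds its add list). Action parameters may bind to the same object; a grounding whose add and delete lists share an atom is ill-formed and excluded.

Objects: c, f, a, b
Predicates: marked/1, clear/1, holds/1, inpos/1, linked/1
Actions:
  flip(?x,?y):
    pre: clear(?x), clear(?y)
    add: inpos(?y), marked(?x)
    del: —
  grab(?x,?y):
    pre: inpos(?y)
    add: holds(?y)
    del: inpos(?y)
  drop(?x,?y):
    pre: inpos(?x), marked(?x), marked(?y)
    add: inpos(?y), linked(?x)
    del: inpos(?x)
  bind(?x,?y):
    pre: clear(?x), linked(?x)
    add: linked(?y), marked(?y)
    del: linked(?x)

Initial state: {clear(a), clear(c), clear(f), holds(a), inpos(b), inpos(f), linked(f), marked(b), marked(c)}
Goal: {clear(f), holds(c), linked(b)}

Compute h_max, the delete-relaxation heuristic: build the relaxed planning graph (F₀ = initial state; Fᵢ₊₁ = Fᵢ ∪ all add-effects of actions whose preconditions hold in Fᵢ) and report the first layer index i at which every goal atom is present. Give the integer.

F0 = init (9 atoms)
F1 = F0 ∪ {holds(b), holds(f), inpos(a), inpos(c), linked(a), linked(b), linked(c), marked(a), marked(f)}  (18 atoms)
F2 = F1 ∪ {holds(c)}  (19 atoms)
goal ⊆ F2  ⇒  h_max = 2

2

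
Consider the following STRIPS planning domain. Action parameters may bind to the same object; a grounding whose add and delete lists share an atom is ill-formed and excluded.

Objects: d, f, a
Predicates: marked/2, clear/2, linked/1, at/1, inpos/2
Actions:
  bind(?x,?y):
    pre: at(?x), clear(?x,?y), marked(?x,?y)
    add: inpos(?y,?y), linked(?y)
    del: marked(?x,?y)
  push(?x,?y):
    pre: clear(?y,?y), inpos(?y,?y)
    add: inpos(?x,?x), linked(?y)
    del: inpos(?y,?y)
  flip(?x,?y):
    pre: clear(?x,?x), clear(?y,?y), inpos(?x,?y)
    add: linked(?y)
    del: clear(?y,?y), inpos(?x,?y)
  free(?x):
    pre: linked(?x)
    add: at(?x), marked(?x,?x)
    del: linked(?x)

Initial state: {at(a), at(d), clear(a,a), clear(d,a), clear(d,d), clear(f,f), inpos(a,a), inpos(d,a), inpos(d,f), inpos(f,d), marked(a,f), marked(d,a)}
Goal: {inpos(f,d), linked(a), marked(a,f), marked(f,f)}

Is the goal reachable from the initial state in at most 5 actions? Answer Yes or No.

1. bind(d,a)  →  {at(a), at(d), clear(a,a), clear(d,a), clear(d,d), clear(f,f), inpos(a,a), inpos(d,a), inpos(d,f), inpos(f,d), linked(a), marked(a,f)}
2. flip(d,f)  →  {at(a), at(d), clear(a,a), clear(d,a), clear(d,d), inpos(a,a), inpos(d,a), inpos(f,d), linked(a), linked(f), marked(a,f)}
3. free(f)  →  {at(a), at(d), at(f), clear(a,a), clear(d,a), clear(d,d), inpos(a,a), inpos(d,a), inpos(f,d), linked(a), marked(a,f), marked(f,f)}
optimal plan length = 3; 3 ≤ 5

Yes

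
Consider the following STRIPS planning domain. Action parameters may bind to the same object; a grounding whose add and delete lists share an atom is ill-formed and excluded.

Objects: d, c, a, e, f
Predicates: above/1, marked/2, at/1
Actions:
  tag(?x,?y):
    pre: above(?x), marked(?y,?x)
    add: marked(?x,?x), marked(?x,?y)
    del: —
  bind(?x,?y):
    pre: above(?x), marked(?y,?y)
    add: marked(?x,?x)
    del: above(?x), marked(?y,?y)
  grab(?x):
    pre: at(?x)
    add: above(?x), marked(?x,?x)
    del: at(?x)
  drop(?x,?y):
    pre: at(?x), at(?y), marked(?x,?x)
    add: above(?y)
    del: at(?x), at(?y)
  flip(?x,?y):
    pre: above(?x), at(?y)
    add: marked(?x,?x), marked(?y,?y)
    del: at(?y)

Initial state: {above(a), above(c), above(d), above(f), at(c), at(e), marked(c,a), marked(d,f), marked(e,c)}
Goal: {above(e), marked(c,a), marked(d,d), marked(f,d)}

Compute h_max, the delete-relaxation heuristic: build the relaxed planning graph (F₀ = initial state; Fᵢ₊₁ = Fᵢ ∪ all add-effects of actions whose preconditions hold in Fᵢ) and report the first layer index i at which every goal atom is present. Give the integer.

F0 = init (9 atoms)
F1 = F0 ∪ {above(e), marked(a,a), marked(a,c), marked(c,c), marked(c,e), marked(d,d), marked(e,e), marked(f,d), marked(f,f)}  (18 atoms)
goal ⊆ F1  ⇒  h_max = 1

1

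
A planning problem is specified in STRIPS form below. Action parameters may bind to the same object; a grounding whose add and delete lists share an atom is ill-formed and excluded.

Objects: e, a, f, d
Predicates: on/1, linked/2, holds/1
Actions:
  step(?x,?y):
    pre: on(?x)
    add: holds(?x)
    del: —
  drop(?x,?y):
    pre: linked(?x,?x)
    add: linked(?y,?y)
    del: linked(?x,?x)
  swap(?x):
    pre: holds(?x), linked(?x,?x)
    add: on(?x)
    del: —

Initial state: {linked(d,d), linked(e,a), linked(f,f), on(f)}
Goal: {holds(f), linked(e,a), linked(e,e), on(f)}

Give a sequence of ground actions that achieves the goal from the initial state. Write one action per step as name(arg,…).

step(f,e); drop(f,e)

1. step(f,e)  →  {holds(f), linked(d,d), linked(e,a), linked(f,f), on(f)}
2. drop(f,e)  →  {holds(f), linked(d,d), linked(e,a), linked(e,e), on(f)}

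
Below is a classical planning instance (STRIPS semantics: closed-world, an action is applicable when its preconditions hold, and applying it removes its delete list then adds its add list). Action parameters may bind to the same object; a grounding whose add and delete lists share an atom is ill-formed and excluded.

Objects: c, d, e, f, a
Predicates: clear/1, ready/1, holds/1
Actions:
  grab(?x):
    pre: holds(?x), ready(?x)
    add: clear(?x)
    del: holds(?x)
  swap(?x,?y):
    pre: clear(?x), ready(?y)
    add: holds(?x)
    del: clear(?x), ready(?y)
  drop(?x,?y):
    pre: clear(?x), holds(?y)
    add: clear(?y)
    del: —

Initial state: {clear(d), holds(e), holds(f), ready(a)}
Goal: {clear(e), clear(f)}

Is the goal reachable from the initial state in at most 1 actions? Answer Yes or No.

1. drop(d,e)  →  {clear(d), clear(e), holds(e), holds(f), ready(a)}
2. drop(d,f)  →  {clear(d), clear(e), clear(f), holds(e), holds(f), ready(a)}
optimal plan length = 2; 2 > 1

No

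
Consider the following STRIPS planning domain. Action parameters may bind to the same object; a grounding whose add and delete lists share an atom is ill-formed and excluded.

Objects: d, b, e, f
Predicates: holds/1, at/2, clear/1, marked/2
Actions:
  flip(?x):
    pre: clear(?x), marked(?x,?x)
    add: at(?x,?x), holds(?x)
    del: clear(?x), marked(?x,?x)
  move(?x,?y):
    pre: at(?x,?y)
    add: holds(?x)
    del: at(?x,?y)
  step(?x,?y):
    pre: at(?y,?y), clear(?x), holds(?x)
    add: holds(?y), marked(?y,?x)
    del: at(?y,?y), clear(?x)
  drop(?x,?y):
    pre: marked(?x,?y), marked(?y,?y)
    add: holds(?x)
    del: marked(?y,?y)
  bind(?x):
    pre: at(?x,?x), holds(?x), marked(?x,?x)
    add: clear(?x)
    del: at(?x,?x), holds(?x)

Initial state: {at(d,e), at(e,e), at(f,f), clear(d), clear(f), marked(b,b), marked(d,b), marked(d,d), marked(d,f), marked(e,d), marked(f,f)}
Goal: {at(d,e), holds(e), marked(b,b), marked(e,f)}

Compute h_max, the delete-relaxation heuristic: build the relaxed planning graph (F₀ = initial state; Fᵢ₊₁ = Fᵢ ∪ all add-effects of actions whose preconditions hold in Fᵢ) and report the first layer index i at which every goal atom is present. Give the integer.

F0 = init (11 atoms)
F1 = F0 ∪ {at(d,d), holds(b), holds(d), holds(e), holds(f)}  (16 atoms)
F2 = F1 ∪ {marked(e,f), marked(f,d)}  (18 atoms)
goal ⊆ F2  ⇒  h_max = 2

2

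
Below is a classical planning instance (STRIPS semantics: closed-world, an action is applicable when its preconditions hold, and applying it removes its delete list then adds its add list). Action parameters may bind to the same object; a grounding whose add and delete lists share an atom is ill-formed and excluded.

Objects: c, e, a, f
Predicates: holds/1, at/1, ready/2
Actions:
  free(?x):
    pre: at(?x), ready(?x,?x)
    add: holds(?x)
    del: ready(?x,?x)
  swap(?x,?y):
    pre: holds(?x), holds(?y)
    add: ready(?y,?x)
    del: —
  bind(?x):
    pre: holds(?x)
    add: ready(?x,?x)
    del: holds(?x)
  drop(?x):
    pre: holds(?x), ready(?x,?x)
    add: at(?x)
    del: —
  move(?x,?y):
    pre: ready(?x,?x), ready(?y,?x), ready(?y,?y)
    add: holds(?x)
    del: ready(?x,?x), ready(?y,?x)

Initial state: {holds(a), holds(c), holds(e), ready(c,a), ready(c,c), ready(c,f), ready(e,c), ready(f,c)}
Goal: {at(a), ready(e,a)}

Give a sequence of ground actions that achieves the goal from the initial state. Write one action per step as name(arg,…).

swap(a,e); swap(a,a); drop(a)

1. swap(a,e)  →  {holds(a), holds(c), holds(e), ready(c,a), ready(c,c), ready(c,f), ready(e,a), ready(e,c), ready(f,c)}
2. swap(a,a)  →  {holds(a), holds(c), holds(e), ready(a,a), ready(c,a), ready(c,c), ready(c,f), ready(e,a), ready(e,c), ready(f,c)}
3. drop(a)  →  {at(a), holds(a), holds(c), holds(e), ready(a,a), ready(c,a), ready(c,c), ready(c,f), ready(e,a), ready(e,c), ready(f,c)}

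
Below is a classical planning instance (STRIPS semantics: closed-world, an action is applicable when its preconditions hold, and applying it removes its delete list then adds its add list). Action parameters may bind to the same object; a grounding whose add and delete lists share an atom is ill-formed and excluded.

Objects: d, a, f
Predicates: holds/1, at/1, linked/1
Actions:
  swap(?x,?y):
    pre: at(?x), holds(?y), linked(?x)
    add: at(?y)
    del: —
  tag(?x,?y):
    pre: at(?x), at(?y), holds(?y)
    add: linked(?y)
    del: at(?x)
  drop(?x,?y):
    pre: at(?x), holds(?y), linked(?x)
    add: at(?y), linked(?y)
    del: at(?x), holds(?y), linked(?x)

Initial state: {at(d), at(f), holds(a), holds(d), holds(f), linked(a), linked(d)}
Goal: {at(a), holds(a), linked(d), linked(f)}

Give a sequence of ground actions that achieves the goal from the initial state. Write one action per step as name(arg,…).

swap(d,a); tag(d,f)

1. swap(d,a)  →  {at(a), at(d), at(f), holds(a), holds(d), holds(f), linked(a), linked(d)}
2. tag(d,f)  →  {at(a), at(f), holds(a), holds(d), holds(f), linked(a), linked(d), linked(f)}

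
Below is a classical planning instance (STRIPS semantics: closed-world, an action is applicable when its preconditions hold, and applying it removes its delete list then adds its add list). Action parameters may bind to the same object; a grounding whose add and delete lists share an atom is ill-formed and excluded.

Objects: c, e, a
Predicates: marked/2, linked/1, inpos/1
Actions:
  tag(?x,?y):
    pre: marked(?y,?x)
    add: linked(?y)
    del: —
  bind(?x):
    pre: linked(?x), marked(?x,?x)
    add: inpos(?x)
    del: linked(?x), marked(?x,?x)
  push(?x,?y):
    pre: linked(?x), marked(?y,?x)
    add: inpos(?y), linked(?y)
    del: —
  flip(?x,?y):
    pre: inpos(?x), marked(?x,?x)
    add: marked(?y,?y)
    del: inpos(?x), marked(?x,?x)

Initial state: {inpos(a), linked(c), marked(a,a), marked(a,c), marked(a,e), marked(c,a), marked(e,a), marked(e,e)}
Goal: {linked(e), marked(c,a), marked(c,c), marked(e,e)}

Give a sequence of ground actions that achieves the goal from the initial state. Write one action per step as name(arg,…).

1. tag(e,e)  →  {inpos(a), linked(c), linked(e), marked(a,a), marked(a,c), marked(a,e), marked(c,a), marked(e,a), marked(e,e)}
2. flip(a,c)  →  {linked(c), linked(e), marked(a,c), marked(a,e), marked(c,a), marked(c,c), marked(e,a), marked(e,e)}

tag(e,e); flip(a,c)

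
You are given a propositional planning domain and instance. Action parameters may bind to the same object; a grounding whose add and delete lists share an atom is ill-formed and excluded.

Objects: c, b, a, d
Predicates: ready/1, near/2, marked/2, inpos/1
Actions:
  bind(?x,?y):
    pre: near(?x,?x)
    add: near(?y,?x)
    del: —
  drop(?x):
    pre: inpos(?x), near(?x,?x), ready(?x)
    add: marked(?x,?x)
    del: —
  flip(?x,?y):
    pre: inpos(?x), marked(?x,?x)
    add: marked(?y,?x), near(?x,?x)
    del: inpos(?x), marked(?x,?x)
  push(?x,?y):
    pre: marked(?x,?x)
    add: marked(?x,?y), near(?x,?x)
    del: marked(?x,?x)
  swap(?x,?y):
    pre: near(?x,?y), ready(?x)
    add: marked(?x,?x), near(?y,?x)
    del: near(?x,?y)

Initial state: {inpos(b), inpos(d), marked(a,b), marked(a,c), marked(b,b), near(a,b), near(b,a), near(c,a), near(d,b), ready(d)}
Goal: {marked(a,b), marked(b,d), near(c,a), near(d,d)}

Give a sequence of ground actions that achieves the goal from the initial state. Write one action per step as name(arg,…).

swap(d,b); flip(d,b)

1. swap(d,b)  →  {inpos(b), inpos(d), marked(a,b), marked(a,c), marked(b,b), marked(d,d), near(a,b), near(b,a), near(b,d), near(c,a), ready(d)}
2. flip(d,b)  →  {inpos(b), marked(a,b), marked(a,c), marked(b,b), marked(b,d), near(a,b), near(b,a), near(b,d), near(c,a), near(d,d), ready(d)}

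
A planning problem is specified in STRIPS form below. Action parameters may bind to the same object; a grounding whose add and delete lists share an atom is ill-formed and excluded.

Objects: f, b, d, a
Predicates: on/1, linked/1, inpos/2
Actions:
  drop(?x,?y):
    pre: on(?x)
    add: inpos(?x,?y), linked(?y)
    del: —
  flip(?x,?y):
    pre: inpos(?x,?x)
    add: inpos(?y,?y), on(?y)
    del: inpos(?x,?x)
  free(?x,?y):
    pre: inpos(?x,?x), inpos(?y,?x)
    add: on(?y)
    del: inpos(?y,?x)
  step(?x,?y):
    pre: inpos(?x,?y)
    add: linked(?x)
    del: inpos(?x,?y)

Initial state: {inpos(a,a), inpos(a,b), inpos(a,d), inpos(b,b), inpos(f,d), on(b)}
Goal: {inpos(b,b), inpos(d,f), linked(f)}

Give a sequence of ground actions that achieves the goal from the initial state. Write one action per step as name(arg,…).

1. flip(a,d)  →  {inpos(a,b), inpos(a,d), inpos(b,b), inpos(d,d), inpos(f,d), on(b), on(d)}
2. drop(d,f)  →  {inpos(a,b), inpos(a,d), inpos(b,b), inpos(d,d), inpos(d,f), inpos(f,d), linked(f), on(b), on(d)}

flip(a,d); drop(d,f)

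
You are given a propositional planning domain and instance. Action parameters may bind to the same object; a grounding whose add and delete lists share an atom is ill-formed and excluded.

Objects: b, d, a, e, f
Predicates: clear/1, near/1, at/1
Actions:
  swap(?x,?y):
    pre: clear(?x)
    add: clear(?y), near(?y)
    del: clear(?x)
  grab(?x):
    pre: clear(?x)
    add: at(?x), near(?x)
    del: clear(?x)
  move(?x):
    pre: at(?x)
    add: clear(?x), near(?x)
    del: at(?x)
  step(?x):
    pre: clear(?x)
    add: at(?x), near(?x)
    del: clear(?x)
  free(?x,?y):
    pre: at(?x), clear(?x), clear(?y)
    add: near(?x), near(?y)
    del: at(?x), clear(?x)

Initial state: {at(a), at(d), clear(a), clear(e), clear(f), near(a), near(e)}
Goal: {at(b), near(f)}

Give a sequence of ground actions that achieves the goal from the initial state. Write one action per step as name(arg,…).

swap(a,b); swap(e,f); grab(b)

1. swap(a,b)  →  {at(a), at(d), clear(b), clear(e), clear(f), near(a), near(b), near(e)}
2. swap(e,f)  →  {at(a), at(d), clear(b), clear(f), near(a), near(b), near(e), near(f)}
3. grab(b)  →  {at(a), at(b), at(d), clear(f), near(a), near(b), near(e), near(f)}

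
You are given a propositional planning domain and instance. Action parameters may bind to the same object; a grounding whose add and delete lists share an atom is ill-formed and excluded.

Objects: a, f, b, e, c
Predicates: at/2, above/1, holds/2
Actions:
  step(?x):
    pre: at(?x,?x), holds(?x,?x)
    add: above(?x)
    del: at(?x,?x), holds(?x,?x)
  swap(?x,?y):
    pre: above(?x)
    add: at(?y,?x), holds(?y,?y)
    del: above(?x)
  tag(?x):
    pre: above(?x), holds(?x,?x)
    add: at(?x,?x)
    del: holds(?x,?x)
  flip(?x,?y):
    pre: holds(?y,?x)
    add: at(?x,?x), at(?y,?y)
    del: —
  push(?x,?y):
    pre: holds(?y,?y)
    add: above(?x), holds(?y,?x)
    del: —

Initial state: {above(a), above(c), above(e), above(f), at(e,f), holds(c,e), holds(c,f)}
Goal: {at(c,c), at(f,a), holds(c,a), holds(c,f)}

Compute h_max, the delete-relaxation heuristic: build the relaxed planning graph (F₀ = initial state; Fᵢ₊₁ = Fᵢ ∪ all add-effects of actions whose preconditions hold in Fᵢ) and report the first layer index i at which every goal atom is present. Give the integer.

2

F0 = init (7 atoms)
F1 = F0 ∪ {at(a,a), at(a,c), at(a,e), at(a,f), at(b,a), at(b,c), at(b,e), at(b,f), at(c,a), at(c,c), at(c,e), at(c,f), at(e,a), at(e,c), at(e,e), at(f,a), at(f,c), at(f,e), at(f,f), holds(a,a), holds(b,b), holds(c,c), holds(e,e), holds(f,f)}  (31 atoms)
F2 = F1 ∪ {above(b), at(b,b), holds(a,b), holds(a,c), holds(a,e), holds(a,f), holds(b,a), holds(b,c), holds(b,e), holds(b,f), holds(c,a), holds(c,b), holds(e,a), holds(e,b), holds(e,c), holds(e,f), holds(f,a), holds(f,b), holds(f,c), holds(f,e)}  (51 atoms)
goal ⊆ F2  ⇒  h_max = 2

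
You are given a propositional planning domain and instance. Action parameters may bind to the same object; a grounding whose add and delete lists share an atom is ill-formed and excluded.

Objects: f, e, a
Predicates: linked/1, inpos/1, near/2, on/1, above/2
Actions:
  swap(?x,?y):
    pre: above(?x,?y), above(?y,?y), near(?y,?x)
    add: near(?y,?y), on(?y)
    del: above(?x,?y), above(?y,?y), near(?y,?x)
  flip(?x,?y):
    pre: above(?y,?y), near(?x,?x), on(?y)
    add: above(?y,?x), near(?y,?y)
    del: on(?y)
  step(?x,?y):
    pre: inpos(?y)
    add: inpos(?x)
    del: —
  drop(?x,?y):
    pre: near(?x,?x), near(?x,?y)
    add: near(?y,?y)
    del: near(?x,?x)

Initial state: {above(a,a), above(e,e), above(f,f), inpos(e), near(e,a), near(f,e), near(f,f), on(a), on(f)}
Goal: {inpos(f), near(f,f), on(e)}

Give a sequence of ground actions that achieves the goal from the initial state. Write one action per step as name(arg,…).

1. step(f,e)  →  {above(a,a), above(e,e), above(f,f), inpos(e), inpos(f), near(e,a), near(f,e), near(f,f), on(a), on(f)}
2. drop(f,e)  →  {above(a,a), above(e,e), above(f,f), inpos(e), inpos(f), near(e,a), near(e,e), near(f,e), on(a), on(f)}
3. flip(e,f)  →  {above(a,a), above(e,e), above(f,e), above(f,f), inpos(e), inpos(f), near(e,a), near(e,e), near(f,e), near(f,f), on(a)}
4. flip(e,a)  →  {above(a,a), above(a,e), above(e,e), above(f,e), above(f,f), inpos(e), inpos(f), near(a,a), near(e,a), near(e,e), near(f,e), near(f,f)}
5. swap(a,e)  →  {above(a,a), above(f,e), above(f,f), inpos(e), inpos(f), near(a,a), near(e,e), near(f,e), near(f,f), on(e)}

step(f,e); drop(f,e); flip(e,f); flip(e,a); swap(a,e)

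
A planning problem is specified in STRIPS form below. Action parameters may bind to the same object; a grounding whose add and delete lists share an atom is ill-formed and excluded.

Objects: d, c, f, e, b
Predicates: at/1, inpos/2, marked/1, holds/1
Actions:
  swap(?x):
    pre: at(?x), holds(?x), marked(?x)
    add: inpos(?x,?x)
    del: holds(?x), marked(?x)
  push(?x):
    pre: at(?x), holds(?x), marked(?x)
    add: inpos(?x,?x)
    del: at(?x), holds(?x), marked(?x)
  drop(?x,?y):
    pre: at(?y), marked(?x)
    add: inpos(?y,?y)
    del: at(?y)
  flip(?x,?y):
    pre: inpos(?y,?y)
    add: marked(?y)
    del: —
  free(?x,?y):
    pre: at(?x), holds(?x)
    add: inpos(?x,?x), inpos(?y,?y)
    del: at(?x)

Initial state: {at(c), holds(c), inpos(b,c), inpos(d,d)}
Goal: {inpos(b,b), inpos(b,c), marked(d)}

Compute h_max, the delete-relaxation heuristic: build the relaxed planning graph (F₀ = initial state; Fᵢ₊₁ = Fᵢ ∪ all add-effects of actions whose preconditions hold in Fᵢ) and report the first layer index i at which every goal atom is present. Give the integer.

1

F0 = init (4 atoms)
F1 = F0 ∪ {inpos(b,b), inpos(c,c), inpos(e,e), inpos(f,f), marked(d)}  (9 atoms)
goal ⊆ F1  ⇒  h_max = 1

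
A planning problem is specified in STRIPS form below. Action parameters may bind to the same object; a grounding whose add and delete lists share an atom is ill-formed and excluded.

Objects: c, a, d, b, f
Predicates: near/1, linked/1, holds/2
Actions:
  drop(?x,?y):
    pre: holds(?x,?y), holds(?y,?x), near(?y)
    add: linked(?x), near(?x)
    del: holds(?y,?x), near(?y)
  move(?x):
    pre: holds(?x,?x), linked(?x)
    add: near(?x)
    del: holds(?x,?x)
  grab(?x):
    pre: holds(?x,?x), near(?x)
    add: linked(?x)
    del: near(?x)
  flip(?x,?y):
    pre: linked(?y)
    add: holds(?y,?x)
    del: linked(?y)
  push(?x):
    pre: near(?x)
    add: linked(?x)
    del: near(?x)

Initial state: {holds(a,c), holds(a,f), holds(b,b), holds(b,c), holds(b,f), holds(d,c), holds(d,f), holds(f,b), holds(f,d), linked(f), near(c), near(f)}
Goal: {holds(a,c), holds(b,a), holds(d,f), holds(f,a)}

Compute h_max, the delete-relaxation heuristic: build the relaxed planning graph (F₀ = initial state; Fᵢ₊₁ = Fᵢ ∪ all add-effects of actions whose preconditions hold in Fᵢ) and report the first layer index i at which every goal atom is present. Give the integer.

2

F0 = init (12 atoms)
F1 = F0 ∪ {holds(f,a), holds(f,c), holds(f,f), linked(b), linked(c), linked(d), near(b), near(d)}  (20 atoms)
F2 = F1 ∪ {holds(b,a), holds(b,d), holds(c,a), holds(c,b), holds(c,c), holds(c,d), holds(c,f), holds(d,a), holds(d,b), holds(d,d), linked(a), near(a)}  (32 atoms)
goal ⊆ F2  ⇒  h_max = 2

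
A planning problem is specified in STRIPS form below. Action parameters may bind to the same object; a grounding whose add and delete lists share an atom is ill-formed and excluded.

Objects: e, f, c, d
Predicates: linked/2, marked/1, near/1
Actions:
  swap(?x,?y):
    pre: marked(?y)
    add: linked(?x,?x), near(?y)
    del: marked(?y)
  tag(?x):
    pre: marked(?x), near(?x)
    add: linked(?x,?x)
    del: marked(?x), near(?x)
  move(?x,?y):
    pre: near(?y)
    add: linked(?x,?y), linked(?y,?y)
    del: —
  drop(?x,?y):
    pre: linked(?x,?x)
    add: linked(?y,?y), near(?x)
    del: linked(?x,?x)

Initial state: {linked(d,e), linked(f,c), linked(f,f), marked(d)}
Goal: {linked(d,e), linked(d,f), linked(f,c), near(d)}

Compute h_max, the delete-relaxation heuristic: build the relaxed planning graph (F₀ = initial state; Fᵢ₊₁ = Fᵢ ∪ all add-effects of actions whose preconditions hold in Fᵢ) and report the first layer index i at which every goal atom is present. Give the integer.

F0 = init (4 atoms)
F1 = F0 ∪ {linked(c,c), linked(d,d), linked(e,e), near(d), near(f)}  (9 atoms)
F2 = F1 ∪ {linked(c,d), linked(c,f), linked(d,f), linked(e,d), linked(e,f), linked(f,d), near(c), near(e)}  (17 atoms)
goal ⊆ F2  ⇒  h_max = 2

2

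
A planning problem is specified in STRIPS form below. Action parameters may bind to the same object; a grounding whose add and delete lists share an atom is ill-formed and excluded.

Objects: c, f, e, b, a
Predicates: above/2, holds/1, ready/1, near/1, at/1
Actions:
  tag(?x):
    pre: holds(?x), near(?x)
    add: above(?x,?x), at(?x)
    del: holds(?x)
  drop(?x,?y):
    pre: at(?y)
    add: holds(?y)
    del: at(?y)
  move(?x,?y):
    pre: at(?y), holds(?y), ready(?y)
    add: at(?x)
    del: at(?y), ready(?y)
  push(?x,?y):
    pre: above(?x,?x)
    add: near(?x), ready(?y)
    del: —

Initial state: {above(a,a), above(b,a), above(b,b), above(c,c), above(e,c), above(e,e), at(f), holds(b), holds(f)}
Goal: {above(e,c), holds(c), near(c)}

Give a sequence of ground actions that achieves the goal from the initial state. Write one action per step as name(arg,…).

1. push(c,f)  →  {above(a,a), above(b,a), above(b,b), above(c,c), above(e,c), above(e,e), at(f), holds(b), holds(f), near(c), ready(f)}
2. move(c,f)  →  {above(a,a), above(b,a), above(b,b), above(c,c), above(e,c), above(e,e), at(c), holds(b), holds(f), near(c)}
3. drop(c,c)  →  {above(a,a), above(b,a), above(b,b), above(c,c), above(e,c), above(e,e), holds(b), holds(c), holds(f), near(c)}

push(c,f); move(c,f); drop(c,c)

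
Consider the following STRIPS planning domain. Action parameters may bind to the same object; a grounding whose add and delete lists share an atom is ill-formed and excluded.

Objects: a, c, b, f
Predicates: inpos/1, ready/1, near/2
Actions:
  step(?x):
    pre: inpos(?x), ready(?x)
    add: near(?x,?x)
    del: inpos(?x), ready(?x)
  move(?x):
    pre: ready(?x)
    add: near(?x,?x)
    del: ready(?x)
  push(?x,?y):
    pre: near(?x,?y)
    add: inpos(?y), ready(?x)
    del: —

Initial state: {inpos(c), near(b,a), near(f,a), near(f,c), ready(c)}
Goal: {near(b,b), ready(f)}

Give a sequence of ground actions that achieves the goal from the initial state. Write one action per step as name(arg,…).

push(b,a); move(b); push(f,a)

1. push(b,a)  →  {inpos(a), inpos(c), near(b,a), near(f,a), near(f,c), ready(b), ready(c)}
2. move(b)  →  {inpos(a), inpos(c), near(b,a), near(b,b), near(f,a), near(f,c), ready(c)}
3. push(f,a)  →  {inpos(a), inpos(c), near(b,a), near(b,b), near(f,a), near(f,c), ready(c), ready(f)}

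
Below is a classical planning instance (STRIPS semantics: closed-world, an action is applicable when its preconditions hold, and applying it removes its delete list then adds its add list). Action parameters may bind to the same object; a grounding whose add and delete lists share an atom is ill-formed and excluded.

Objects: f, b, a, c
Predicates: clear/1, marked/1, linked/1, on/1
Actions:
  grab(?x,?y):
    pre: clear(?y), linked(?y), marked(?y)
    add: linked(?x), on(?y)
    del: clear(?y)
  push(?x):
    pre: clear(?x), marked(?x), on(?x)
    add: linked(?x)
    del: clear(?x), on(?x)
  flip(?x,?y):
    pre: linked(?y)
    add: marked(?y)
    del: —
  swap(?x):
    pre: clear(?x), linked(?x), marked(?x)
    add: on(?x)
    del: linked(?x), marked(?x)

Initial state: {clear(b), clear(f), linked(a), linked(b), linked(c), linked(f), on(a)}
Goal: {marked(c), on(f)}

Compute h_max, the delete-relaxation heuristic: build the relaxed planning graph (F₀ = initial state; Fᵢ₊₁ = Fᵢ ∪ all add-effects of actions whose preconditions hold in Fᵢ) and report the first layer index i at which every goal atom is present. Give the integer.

F0 = init (7 atoms)
F1 = F0 ∪ {marked(a), marked(b), marked(c), marked(f)}  (11 atoms)
F2 = F1 ∪ {on(b), on(f)}  (13 atoms)
goal ⊆ F2  ⇒  h_max = 2

2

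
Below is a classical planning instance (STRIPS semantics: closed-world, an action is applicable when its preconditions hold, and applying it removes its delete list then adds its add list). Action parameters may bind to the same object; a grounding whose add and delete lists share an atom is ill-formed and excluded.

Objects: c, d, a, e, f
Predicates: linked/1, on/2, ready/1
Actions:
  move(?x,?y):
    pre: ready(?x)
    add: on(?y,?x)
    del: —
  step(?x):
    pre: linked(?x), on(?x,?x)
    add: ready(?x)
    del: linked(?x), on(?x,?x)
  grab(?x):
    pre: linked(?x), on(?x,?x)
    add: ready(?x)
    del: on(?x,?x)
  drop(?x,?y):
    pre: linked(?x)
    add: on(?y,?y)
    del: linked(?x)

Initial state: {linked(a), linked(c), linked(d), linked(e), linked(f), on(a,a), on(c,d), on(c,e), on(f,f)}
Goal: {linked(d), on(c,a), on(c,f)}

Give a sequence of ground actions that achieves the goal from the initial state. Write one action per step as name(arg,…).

step(a); move(a,c); step(f); move(f,c)

1. step(a)  →  {linked(c), linked(d), linked(e), linked(f), on(c,d), on(c,e), on(f,f), ready(a)}
2. move(a,c)  →  {linked(c), linked(d), linked(e), linked(f), on(c,a), on(c,d), on(c,e), on(f,f), ready(a)}
3. step(f)  →  {linked(c), linked(d), linked(e), on(c,a), on(c,d), on(c,e), ready(a), ready(f)}
4. move(f,c)  →  {linked(c), linked(d), linked(e), on(c,a), on(c,d), on(c,e), on(c,f), ready(a), ready(f)}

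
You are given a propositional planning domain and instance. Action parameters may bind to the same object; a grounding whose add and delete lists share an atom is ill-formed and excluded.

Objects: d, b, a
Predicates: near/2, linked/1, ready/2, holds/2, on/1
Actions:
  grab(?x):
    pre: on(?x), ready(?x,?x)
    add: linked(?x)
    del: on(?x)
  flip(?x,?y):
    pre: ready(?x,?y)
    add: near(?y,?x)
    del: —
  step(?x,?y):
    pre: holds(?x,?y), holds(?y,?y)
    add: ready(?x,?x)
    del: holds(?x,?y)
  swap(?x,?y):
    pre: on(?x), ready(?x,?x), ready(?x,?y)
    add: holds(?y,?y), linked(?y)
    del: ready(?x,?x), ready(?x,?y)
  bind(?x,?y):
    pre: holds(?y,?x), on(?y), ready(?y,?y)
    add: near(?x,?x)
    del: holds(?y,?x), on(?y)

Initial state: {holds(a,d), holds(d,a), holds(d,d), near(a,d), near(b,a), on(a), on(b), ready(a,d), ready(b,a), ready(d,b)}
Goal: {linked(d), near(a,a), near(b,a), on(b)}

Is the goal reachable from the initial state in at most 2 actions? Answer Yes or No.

No

1. step(a,d)  →  {holds(d,a), holds(d,d), near(a,d), near(b,a), on(a), on(b), ready(a,a), ready(a,d), ready(b,a), ready(d,b)}
2. flip(a,a)  →  {holds(d,a), holds(d,d), near(a,a), near(a,d), near(b,a), on(a), on(b), ready(a,a), ready(a,d), ready(b,a), ready(d,b)}
3. swap(a,d)  →  {holds(d,a), holds(d,d), linked(d), near(a,a), near(a,d), near(b,a), on(a), on(b), ready(b,a), ready(d,b)}
optimal plan length = 3; 3 > 2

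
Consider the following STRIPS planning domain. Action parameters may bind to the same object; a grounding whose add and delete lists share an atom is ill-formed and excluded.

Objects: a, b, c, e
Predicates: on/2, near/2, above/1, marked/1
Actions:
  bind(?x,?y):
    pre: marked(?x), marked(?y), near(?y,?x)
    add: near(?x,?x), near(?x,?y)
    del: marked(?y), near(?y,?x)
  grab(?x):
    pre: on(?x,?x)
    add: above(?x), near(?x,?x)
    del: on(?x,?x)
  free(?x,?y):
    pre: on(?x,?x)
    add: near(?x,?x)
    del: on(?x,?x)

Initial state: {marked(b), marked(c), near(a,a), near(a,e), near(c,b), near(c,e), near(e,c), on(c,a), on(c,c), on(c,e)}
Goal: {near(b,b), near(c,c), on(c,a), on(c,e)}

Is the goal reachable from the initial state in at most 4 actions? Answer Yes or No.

1. bind(b,c)  →  {marked(b), near(a,a), near(a,e), near(b,b), near(b,c), near(c,e), near(e,c), on(c,a), on(c,c), on(c,e)}
2. grab(c)  →  {above(c), marked(b), near(a,a), near(a,e), near(b,b), near(b,c), near(c,c), near(c,e), near(e,c), on(c,a), on(c,e)}
optimal plan length = 2; 2 ≤ 4

Yes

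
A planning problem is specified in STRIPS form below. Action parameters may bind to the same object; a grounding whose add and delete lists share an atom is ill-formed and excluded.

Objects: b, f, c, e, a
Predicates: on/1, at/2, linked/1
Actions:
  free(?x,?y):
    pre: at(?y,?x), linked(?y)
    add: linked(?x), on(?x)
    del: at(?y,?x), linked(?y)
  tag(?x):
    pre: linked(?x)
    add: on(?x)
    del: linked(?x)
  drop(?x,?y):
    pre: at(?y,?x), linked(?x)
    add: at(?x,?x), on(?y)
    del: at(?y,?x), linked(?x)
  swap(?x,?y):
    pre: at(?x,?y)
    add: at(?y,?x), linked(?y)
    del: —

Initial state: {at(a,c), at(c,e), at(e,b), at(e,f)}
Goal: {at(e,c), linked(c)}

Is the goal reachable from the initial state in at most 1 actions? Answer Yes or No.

1. swap(c,e)  →  {at(a,c), at(c,e), at(e,b), at(e,c), at(e,f), linked(e)}
2. swap(e,c)  →  {at(a,c), at(c,e), at(e,b), at(e,c), at(e,f), linked(c), linked(e)}
optimal plan length = 2; 2 > 1

No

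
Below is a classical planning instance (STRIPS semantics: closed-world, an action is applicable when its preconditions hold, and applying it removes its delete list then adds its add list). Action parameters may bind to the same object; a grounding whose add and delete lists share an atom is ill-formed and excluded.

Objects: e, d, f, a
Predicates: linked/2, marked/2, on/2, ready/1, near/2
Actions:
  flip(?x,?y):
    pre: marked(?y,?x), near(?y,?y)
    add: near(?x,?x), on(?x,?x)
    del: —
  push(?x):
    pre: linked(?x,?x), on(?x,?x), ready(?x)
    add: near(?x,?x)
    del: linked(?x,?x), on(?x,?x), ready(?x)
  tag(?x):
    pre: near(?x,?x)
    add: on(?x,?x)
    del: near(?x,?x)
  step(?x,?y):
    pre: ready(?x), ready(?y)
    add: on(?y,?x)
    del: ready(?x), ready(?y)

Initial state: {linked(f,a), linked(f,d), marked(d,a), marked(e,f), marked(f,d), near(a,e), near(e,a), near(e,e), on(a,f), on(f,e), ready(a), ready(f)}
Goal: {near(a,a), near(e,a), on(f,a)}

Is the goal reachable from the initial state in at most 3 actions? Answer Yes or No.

1. flip(f,e)  →  {linked(f,a), linked(f,d), marked(d,a), marked(e,f), marked(f,d), near(a,e), near(e,a), near(e,e), near(f,f), on(a,f), on(f,e), on(f,f), ready(a), ready(f)}
2. flip(d,f)  →  {linked(f,a), linked(f,d), marked(d,a), marked(e,f), marked(f,d), near(a,e), near(d,d), near(e,a), near(e,e), near(f,f), on(a,f), on(d,d), on(f,e), on(f,f), ready(a), ready(f)}
3. flip(a,d)  →  {linked(f,a), linked(f,d), marked(d,a), marked(e,f), marked(f,d), near(a,a), near(a,e), near(d,d), near(e,a), near(e,e), near(f,f), on(a,a), on(a,f), on(d,d), on(f,e), on(f,f), ready(a), ready(f)}
4. step(a,f)  →  {linked(f,a), linked(f,d), marked(d,a), marked(e,f), marked(f,d), near(a,a), near(a,e), near(d,d), near(e,a), near(e,e), near(f,f), on(a,a), on(a,f), on(d,d), on(f,a), on(f,e), on(f,f)}
optimal plan length = 4; 4 > 3

No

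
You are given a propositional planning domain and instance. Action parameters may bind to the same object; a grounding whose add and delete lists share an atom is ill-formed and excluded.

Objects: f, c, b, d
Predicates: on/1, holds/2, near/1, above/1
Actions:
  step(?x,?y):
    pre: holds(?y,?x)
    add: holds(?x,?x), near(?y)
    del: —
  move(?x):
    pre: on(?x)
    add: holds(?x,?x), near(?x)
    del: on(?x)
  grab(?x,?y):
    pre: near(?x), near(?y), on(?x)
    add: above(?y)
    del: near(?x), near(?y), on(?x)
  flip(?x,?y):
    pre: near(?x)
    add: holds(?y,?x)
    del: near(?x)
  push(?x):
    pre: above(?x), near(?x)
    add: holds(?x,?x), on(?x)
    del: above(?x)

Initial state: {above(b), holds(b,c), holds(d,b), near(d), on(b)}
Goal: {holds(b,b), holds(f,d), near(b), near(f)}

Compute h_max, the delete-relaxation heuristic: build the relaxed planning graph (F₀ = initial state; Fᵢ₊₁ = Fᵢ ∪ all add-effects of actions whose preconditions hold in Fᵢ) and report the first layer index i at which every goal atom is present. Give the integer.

F0 = init (5 atoms)
F1 = F0 ∪ {holds(b,b), holds(b,d), holds(c,c), holds(c,d), holds(d,d), holds(f,d), near(b)}  (12 atoms)
F2 = F1 ∪ {above(d), holds(c,b), holds(f,b), near(c), near(f)}  (17 atoms)
goal ⊆ F2  ⇒  h_max = 2

2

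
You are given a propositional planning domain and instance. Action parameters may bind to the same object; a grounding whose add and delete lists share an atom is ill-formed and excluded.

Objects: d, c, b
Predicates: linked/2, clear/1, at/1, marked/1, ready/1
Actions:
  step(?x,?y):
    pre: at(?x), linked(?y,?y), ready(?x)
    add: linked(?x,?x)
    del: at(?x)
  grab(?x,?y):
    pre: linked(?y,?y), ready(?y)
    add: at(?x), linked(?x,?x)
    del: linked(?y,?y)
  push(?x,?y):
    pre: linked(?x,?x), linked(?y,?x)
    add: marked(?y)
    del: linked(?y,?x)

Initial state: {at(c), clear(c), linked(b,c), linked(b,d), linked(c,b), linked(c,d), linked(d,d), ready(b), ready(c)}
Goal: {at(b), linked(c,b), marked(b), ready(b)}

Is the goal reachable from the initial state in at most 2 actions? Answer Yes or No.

No

1. step(c,d)  →  {clear(c), linked(b,c), linked(b,d), linked(c,b), linked(c,c), linked(c,d), linked(d,d), ready(b), ready(c)}
2. grab(b,c)  →  {at(b), clear(c), linked(b,b), linked(b,c), linked(b,d), linked(c,b), linked(c,d), linked(d,d), ready(b), ready(c)}
3. push(d,b)  →  {at(b), clear(c), linked(b,b), linked(b,c), linked(c,b), linked(c,d), linked(d,d), marked(b), ready(b), ready(c)}
optimal plan length = 3; 3 > 2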